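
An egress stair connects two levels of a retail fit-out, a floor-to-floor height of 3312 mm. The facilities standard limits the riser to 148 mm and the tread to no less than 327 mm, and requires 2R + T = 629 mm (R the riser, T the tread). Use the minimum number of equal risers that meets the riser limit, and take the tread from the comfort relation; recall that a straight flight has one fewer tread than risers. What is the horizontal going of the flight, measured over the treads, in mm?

At most 148 each: 3312/148 = 22.38, giving 23 risers.
Each riser is 3312/23 = 144 mm (≤ 148 mm).
From 2R + T = 629: T = 629 − 288 = 341 mm.
23 risers give 22 treads; going = 22 × 341 = 7502 mm.

7502 mm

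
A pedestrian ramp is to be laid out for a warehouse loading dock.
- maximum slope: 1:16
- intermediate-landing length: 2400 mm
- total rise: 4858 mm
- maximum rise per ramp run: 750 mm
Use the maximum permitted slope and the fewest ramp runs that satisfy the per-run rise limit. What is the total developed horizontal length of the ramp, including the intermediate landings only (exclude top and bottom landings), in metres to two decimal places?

4858 / 750 = 6.48, so 7 ramp runs are needed. That means 6 intermediate landings.
Ramp run (horizontal) at 1:16: 4858 × 16 = 77728 mm.
6 intermediate landings contribute 6 × 2400 = 14400 mm.
Total developed length = 77728 + 14400 = 92128 mm.
= 92.13 m.

92.13 m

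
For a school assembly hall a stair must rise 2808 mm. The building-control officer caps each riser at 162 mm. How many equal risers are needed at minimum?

2808 / 162 = 17.333 → round up to 18 risers.

18 risers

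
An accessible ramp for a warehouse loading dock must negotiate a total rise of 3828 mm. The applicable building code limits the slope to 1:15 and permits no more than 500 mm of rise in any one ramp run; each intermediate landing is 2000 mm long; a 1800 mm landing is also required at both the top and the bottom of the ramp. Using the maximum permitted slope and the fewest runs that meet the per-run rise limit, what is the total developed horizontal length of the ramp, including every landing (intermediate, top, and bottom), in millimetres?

⌈3828/500⌉ = 8 ramp runs. That means 7 intermediate landings.
Ramp run (horizontal) at 1:15: 3828 × 15 = 57420 mm.
Intermediate landings: 7 × 2000 = 14000 mm.
Top and bottom landings: 2 × 1800 = 3600 mm.
Total = 57420 + 14000 + 3600 = 75020 mm.

75020 mm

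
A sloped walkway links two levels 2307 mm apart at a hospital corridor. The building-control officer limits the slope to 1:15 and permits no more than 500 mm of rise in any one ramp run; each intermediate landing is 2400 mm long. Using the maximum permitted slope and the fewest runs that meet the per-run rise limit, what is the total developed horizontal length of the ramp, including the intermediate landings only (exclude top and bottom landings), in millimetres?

At most 500 each: 2307/500 = 4.61, giving 5 ramp runs. That means 4 intermediate landings.
Horizontal run for 2307 mm of rise at 1:15 is 2307 × 15 = 34605 mm.
4 intermediate landings contribute 4 × 2400 = 9600 mm.
Total developed length = 34605 + 9600 = 44205 mm.

44205 mm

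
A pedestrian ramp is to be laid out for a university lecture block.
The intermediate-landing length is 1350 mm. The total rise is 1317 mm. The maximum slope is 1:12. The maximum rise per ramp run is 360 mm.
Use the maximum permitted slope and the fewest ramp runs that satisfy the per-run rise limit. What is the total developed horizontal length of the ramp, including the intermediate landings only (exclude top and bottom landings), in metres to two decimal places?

1317 / 360 = 3.658 → round up to 4 ramp runs. That means 3 intermediate landings.
Horizontal run for 1317 mm of rise at 1:12 is 1317 × 12 = 15804 mm.
3 intermediate landings contribute 3 × 1350 = 4050 mm.
Developed length = 15804 + 4050 = 19854 mm.
= 19.85 m.

19.85 m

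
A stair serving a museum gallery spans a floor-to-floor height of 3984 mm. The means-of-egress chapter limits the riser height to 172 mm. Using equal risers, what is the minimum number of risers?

24 risers

3984 / 172 = 23.16, so 24 risers are needed.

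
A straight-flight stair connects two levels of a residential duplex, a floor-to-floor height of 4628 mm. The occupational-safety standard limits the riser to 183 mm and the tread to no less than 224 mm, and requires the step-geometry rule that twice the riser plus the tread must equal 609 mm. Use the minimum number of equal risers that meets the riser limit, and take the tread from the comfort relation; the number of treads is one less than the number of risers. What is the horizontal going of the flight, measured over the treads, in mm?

6325 mm

4628 / 183 = 25.29, so 26 risers are needed.
Riser R = 4628 / 26 = 178 mm, within the 183 mm limit.
T = 609 − 2·178 = 253 mm, which satisfies the 224 mm minimum.
Going = (26 − 1) × 253 = 6325 mm.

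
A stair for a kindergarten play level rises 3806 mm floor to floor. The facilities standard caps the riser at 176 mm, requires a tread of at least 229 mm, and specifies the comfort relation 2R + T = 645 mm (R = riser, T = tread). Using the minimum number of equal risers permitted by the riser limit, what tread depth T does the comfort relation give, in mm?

⌈3806/176⌉ = 22 risers.
Each riser is 3806/22 = 173 mm (≤ 176 mm).
Tread T = 645 − 2 × 173 = 299 mm (≥ 229 mm).

299 mm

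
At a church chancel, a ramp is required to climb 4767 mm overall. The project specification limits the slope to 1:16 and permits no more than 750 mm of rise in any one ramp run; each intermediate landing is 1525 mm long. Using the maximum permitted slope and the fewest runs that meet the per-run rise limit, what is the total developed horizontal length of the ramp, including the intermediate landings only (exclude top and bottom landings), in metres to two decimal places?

85.42 m

⌈4767/750⌉ = 7 ramp runs. That means 6 intermediate landings.
Horizontal run for 4767 mm of rise at 1:16 is 4767 × 16 = 76272 mm.
Intermediate landings: 6 × 1525 = 9150 mm.
Developed length = 76272 + 9150 = 85422 mm.
= 85.42 m.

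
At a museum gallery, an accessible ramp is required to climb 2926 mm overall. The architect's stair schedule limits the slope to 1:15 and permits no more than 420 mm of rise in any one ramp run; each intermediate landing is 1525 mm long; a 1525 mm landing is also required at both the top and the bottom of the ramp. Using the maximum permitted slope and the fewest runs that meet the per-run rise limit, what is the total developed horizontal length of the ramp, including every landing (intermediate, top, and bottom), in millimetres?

56090 mm

2926 / 420 = 6.97, so 7 ramp runs are needed. That means 6 intermediate landings.
Ramp run (horizontal) at 1:15: 2926 × 15 = 43890 mm.
6 intermediate landings contribute 6 × 1525 = 9150 mm.
Top and bottom landings: 2 × 1525 = 3050 mm.
Total = 43890 + 9150 + 3050 = 56090 mm.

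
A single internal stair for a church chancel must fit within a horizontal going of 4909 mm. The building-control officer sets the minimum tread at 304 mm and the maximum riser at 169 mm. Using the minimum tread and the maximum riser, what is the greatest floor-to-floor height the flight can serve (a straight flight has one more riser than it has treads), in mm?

4909 / 304 = 16.15, so 16 treads fit.
Risers = treads + 1 = 17.
Maximum height = 17 × 169 = 2873 mm.

2873 mm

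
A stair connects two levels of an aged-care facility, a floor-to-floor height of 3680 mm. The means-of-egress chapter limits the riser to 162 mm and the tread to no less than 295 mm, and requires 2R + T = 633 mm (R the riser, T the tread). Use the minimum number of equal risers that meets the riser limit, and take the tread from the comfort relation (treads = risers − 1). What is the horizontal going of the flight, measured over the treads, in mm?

6886 mm

At most 162 each: 3680/162 = 22.72, giving 23 risers.
R = 3680 ÷ 23 = 160 mm.
Tread T = 633 − 2 × 160 = 313 mm (≥ 295 mm).
Going = (23 − 1) × 313 = 6886 mm.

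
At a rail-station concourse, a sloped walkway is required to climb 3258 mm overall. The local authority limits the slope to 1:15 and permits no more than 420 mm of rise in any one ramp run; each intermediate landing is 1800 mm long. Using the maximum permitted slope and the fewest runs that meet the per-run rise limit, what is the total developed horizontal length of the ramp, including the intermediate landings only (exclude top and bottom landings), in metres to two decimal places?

At most 420 each: 3258/420 = 7.76, giving 8 ramp runs. That means 7 intermediate landings.
Ramp run (horizontal) at 1:15: 3258 × 15 = 48870 mm.
7 intermediate landings contribute 7 × 1800 = 12600 mm.
Total developed length = 48870 + 12600 = 61470 mm.
= 61.47 m.

61.47 m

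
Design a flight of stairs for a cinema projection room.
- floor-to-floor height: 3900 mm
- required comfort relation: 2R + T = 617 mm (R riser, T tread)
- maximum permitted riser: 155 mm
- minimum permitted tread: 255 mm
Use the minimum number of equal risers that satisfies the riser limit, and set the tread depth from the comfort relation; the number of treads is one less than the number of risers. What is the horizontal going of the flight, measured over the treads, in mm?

At most 155 each: 3900/155 = 25.16, giving 26 risers.
Each riser is 3900/26 = 150 mm (≤ 155 mm).
T = 617 − 2·150 = 317 mm, which satisfies the 255 mm minimum.
26 risers give 25 treads; going = 25 × 317 = 7925 mm.

7925 mm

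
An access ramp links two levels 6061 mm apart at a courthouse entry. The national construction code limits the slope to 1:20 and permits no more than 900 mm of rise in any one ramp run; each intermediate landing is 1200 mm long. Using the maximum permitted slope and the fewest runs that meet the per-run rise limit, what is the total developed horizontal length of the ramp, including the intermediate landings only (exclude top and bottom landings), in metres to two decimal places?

At most 900 each: 6061/900 = 6.73, giving 7 ramp runs. That means 6 intermediate landings.
Ramp run (horizontal) at 1:20: 6061 × 20 = 121220 mm.
6 intermediate landings contribute 6 × 1200 = 7200 mm.
Developed length = 121220 + 7200 = 128420 mm.
= 128.42 m.

128.42 m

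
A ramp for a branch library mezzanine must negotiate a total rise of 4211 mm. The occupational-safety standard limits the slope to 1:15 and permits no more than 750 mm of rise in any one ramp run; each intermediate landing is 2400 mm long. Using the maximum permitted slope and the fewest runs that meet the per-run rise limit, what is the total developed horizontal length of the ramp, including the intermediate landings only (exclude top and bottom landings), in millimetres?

⌈4211/750⌉ = 6 ramp runs. That means 5 intermediate landings.
Ramp run (horizontal) at 1:15: 4211 × 15 = 63165 mm.
Intermediate landings: 5 × 2400 = 12000 mm.
Developed length = 63165 + 12000 = 75165 mm.

75165 mm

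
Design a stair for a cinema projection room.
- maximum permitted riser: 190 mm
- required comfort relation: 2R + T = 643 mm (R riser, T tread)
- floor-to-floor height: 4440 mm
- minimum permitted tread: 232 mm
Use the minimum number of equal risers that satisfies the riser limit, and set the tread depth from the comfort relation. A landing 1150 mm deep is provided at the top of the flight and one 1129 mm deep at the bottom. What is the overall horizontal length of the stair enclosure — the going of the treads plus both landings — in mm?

At most 190 each: 4440/190 = 23.37, giving 24 risers.
Each riser is 4440/24 = 185 mm (≤ 190 mm).
Tread T = 643 − 2 × 185 = 273 mm (≥ 232 mm).
24 risers give 23 treads; going = 23 × 273 = 6279 mm.
Enclosure = 6279 + 1150 + 1129 = 8558 mm.

8558 mm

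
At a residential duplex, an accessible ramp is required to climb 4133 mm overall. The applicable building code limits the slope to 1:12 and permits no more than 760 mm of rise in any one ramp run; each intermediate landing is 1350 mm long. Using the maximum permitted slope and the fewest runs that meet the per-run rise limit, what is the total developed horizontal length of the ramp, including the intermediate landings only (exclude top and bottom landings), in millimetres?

At most 760 each: 4133/760 = 5.44, giving 6 ramp runs. That means 5 intermediate landings.
Ramp run (horizontal) at 1:12: 4133 × 12 = 49596 mm.
Intermediate landings: 5 × 1350 = 6750 mm.
Developed length = 49596 + 6750 = 56346 mm.

56346 mm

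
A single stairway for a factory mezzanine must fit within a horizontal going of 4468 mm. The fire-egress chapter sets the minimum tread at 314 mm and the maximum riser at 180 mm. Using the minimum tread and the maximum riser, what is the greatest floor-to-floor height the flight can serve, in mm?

2700 mm

Treads that fit: ⌊4468 / 314⌋ = 14.
Risers = treads + 1 = 15.
Maximum height = 15 × 180 = 2700 mm.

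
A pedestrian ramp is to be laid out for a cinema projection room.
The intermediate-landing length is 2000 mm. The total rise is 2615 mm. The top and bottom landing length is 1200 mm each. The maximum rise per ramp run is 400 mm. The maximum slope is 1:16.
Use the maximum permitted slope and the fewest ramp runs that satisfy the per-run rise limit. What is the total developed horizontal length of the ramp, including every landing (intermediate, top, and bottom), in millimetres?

56240 mm

At most 400 each: 2615/400 = 6.54, giving 7 ramp runs. That means 6 intermediate landings.
Horizontal run for 2615 mm of rise at 1:16 is 2615 × 16 = 41840 mm.
Intermediate landings: 6 × 2000 = 12000 mm.
Top and bottom landings: 2 × 1200 = 2400 mm.
Total = 41840 + 12000 + 2400 = 56240 mm.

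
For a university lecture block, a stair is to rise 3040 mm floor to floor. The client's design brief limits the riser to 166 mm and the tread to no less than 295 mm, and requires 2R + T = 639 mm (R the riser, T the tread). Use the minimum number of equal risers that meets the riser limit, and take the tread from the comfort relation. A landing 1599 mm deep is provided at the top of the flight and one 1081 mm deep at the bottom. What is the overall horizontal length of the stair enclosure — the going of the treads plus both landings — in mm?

3040 / 166 = 18.31, so 19 risers are needed.
Riser R = 3040 / 19 = 160 mm, within the 166 mm limit.
From 2R + T = 639: T = 639 − 320 = 319 mm.
Going = (19 − 1) × 319 = 5742 mm.
Add landings: 5742 + 1599 + 1081 = 8422 mm.

8422 mm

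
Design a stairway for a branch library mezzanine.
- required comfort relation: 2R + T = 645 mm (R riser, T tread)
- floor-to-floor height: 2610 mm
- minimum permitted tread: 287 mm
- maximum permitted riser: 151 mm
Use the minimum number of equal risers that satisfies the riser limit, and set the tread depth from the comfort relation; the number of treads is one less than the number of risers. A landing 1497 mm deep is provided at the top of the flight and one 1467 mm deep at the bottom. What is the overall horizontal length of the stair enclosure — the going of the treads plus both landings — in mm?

⌈2610/151⌉ = 18 risers.
R = 2610 ÷ 18 = 145 mm.
T = 645 − 2·145 = 355 mm, which satisfies the 287 mm minimum.
Going = (18 − 1) × 355 = 6035 mm.
Add landings: 6035 + 1497 + 1467 = 8999 mm.

8999 mm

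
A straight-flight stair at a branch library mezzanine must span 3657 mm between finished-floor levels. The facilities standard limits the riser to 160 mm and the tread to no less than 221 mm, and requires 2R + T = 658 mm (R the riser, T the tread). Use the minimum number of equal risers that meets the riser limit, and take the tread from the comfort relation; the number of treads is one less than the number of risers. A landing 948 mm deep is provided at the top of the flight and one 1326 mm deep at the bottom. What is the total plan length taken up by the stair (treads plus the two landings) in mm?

⌈3657/160⌉ = 23 risers.
Riser R = 3657 / 23 = 159 mm, within the 160 mm limit.
Tread T = 658 − 2 × 159 = 340 mm (≥ 221 mm).
Going = (23 − 1) × 340 = 7480 mm.
Enclosure = 7480 + 948 + 1326 = 9754 mm.

9754 mm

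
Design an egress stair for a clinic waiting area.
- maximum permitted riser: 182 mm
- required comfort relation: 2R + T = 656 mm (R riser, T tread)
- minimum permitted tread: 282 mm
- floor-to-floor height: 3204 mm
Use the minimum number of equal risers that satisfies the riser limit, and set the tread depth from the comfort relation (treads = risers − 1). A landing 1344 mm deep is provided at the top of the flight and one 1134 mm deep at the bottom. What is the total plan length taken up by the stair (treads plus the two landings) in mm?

3204 / 182 = 17.604 → round up to 18 risers.
Each riser is 3204/18 = 178 mm (≤ 182 mm).
From 2R + T = 656: T = 656 − 356 = 300 mm.
Treads = 18 − 1 = 17; going = 17 × 300 = 5100 mm.
Enclosure = 5100 + 1344 + 1134 = 7578 mm.

7578 mm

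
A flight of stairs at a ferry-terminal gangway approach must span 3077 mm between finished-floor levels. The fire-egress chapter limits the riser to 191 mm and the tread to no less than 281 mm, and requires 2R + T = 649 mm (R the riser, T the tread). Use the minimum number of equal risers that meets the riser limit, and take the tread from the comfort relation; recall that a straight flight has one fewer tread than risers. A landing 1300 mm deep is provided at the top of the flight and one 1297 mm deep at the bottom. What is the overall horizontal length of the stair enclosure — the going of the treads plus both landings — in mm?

At most 191 each: 3077/191 = 16.11, giving 17 risers.
Each riser is 3077/17 = 181 mm (≤ 191 mm).
T = 649 − 2·181 = 287 mm, which satisfies the 281 mm minimum.
Going = (17 − 1) × 287 = 4592 mm.
Enclosure = 4592 + 1300 + 1297 = 7189 mm.

7189 mm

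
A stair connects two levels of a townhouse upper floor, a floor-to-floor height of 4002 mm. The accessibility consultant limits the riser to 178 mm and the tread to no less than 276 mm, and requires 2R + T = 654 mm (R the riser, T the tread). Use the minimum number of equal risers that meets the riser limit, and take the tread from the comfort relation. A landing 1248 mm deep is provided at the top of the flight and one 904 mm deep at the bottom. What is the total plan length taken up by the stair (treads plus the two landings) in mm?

8884 mm

4002 / 178 = 22.483 → round up to 23 risers.
Riser R = 4002 / 23 = 174 mm, within the 178 mm limit.
Tread T = 654 − 2 × 174 = 306 mm (≥ 276 mm).
Going = (23 − 1) × 306 = 6732 mm.
Enclosure = 6732 + 1248 + 904 = 8884 mm.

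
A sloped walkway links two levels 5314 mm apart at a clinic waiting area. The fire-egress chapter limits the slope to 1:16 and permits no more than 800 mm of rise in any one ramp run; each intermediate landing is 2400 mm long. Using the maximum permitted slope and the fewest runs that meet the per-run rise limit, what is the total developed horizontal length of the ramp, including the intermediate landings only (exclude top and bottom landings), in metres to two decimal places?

At most 800 each: 5314/800 = 6.64, giving 7 ramp runs. That means 6 intermediate landings.
Ramp run (horizontal) at 1:16: 5314 × 16 = 85024 mm.
Intermediate landings: 6 × 2400 = 14400 mm.
Developed length = 85024 + 14400 = 99424 mm.
= 99.42 m.

99.42 m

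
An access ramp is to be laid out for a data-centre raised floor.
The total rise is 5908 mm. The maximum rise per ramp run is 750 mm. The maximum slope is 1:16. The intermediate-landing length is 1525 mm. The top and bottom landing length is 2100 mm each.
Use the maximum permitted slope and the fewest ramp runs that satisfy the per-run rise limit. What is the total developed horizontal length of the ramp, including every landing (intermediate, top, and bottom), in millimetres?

At most 750 each: 5908/750 = 7.88, giving 8 ramp runs. That means 7 intermediate landings.
Horizontal run for 5908 mm of rise at 1:16 is 5908 × 16 = 94528 mm.
7 intermediate landings contribute 7 × 1525 = 10675 mm.
Top and bottom landings: 2 × 2100 = 4200 mm.
Total = 94528 + 10675 + 4200 = 109403 mm.

109403 mm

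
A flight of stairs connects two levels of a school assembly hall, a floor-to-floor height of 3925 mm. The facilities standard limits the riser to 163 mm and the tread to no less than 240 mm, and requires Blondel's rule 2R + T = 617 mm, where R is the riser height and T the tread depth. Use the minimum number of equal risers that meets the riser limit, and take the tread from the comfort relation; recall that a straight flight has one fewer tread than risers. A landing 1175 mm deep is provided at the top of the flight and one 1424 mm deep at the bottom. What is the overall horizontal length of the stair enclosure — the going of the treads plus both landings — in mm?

3925 / 163 = 24.08, so 25 risers are needed.
R = 3925 ÷ 25 = 157 mm.
Tread T = 617 − 2 × 157 = 303 mm (≥ 240 mm).
Going = (25 − 1) × 303 = 7272 mm.
Enclosure = 7272 + 1175 + 1424 = 9871 mm.

9871 mm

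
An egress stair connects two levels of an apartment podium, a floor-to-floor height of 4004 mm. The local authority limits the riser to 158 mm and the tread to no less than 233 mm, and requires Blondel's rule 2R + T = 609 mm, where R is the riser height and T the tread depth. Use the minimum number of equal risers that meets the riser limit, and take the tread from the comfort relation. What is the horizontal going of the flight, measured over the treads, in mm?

7525 mm

4004 / 158 = 25.34, so 26 risers are needed.
Riser R = 4004 / 26 = 154 mm, within the 158 mm limit.
Tread T = 609 − 2 × 154 = 301 mm (≥ 233 mm).
Going = (26 − 1) × 301 = 7525 mm.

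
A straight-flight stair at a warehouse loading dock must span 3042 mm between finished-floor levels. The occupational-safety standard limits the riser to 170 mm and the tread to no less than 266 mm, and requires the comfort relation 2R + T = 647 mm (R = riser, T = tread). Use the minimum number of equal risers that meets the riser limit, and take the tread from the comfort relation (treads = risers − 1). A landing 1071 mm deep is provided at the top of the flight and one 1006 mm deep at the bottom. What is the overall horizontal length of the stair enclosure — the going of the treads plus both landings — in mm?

At most 170 each: 3042/170 = 17.89, giving 18 risers.
R = 3042 ÷ 18 = 169 mm.
Tread T = 647 − 2 × 169 = 309 mm (≥ 266 mm).
Going = (18 − 1) × 309 = 5253 mm.
Enclosure = 5253 + 1071 + 1006 = 7330 mm.

7330 mm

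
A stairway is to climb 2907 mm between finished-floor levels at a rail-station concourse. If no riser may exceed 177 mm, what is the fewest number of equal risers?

2907 / 177 = 16.42, so 17 risers are needed.

17 risers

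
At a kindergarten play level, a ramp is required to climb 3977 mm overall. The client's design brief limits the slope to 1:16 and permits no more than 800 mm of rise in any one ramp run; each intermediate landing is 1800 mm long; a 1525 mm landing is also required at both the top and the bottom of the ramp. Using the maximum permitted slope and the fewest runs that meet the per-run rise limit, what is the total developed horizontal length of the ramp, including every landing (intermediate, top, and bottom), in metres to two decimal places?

3977 / 800 = 4.971 → round up to 5 ramp runs. That means 4 intermediate landings.
Horizontal run for 3977 mm of rise at 1:16 is 3977 × 16 = 63632 mm.
4 intermediate landings contribute 4 × 1800 = 7200 mm.
Top and bottom landings: 2 × 1525 = 3050 mm.
Total = 63632 + 7200 + 3050 = 73882 mm.
= 73.88 m.

73.88 m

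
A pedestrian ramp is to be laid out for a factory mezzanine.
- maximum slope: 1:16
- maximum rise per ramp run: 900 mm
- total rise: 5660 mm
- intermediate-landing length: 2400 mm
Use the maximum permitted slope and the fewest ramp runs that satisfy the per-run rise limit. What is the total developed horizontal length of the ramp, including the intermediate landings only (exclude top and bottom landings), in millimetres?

104960 mm

5660 / 900 = 6.29, so 7 ramp runs are needed. That means 6 intermediate landings.
Ramp run (horizontal) at 1:16: 5660 × 16 = 90560 mm.
6 intermediate landings contribute 6 × 2400 = 14400 mm.
Developed length = 90560 + 14400 = 104960 mm.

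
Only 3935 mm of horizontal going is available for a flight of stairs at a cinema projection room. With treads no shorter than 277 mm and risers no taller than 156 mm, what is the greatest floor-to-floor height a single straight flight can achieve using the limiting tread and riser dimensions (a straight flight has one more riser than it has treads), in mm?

3935 / 277 = 14.21, so 14 treads fit.
Risers = treads + 1 = 15.
Maximum height = 15 × 156 = 2340 mm.

2340 mm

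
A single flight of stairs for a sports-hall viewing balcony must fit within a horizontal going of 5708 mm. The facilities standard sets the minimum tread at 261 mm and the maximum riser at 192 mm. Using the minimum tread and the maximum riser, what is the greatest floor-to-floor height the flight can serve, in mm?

5708 / 261 = 21.87, so 21 treads fit.
Risers = treads + 1 = 22.
Maximum height = 22 × 192 = 4224 mm.

4224 mm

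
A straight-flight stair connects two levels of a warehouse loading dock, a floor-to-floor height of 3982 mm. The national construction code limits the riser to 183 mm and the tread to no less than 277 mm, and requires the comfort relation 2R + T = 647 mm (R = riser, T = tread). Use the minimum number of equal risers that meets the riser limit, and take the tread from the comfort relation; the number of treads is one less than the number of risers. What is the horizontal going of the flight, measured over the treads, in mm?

5985 mm

At most 183 each: 3982/183 = 21.76, giving 22 risers.
R = 3982 ÷ 22 = 181 mm.
T = 647 − 2·181 = 285 mm, which satisfies the 277 mm minimum.
Treads = 22 − 1 = 21; going = 21 × 285 = 5985 mm.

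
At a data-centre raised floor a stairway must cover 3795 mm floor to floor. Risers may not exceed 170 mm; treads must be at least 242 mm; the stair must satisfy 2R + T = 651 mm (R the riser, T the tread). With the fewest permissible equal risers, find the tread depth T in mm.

3795 / 170 = 22.324 → round up to 23 risers.
Riser R = 3795 / 23 = 165 mm, within the 170 mm limit.
Tread T = 651 − 2 × 165 = 321 mm (≥ 242 mm).

321 mm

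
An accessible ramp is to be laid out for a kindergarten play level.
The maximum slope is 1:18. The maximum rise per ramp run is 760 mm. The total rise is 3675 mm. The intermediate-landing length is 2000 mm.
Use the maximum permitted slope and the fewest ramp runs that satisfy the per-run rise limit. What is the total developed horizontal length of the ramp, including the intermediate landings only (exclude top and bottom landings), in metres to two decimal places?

74.15 m

3675 / 760 = 4.84, so 5 ramp runs are needed. That means 4 intermediate landings.
Horizontal run for 3675 mm of rise at 1:18 is 3675 × 18 = 66150 mm.
4 intermediate landings contribute 4 × 2000 = 8000 mm.
Developed length = 66150 + 8000 = 74150 mm.
= 74.15 m.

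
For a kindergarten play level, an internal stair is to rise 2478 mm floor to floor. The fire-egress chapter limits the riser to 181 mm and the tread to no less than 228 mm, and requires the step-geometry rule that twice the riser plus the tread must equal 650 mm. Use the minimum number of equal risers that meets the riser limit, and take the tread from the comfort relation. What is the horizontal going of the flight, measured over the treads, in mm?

3848 mm

2478 / 181 = 13.691 → round up to 14 risers.
Each riser is 2478/14 = 177 mm (≤ 181 mm).
Tread T = 650 − 2 × 177 = 296 mm (≥ 228 mm).
Treads = 14 − 1 = 13; going = 13 × 296 = 3848 mm.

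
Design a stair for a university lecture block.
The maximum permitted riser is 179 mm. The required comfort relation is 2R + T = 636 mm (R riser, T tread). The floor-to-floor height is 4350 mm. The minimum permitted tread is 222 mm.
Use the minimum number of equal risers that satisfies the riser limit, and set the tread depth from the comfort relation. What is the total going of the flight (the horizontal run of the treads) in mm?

4350 / 179 = 24.302 → round up to 25 risers.
Riser R = 4350 / 25 = 174 mm, within the 179 mm limit.
T = 636 − 2·174 = 288 mm, which satisfies the 222 mm minimum.
Going = (25 − 1) × 288 = 6912 mm.

6912 mm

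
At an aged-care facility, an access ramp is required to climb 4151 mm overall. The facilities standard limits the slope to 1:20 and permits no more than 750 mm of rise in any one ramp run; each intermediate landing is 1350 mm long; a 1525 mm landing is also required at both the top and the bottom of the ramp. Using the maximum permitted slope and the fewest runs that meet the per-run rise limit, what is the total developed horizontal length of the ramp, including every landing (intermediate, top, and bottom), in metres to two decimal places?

4151 / 750 = 5.53, so 6 ramp runs are needed. That means 5 intermediate landings.
Ramp run (horizontal) at 1:20: 4151 × 20 = 83020 mm.
5 intermediate landings contribute 5 × 1350 = 6750 mm.
Top and bottom landings: 2 × 1525 = 3050 mm.
Total = 83020 + 6750 + 3050 = 92820 mm.
= 92.82 m.

92.82 m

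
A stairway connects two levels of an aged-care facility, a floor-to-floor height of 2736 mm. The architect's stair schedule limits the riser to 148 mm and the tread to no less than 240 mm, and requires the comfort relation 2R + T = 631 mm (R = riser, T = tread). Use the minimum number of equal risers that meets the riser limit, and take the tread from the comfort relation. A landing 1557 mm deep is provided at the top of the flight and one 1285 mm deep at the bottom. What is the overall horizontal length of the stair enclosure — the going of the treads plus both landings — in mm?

At most 148 each: 2736/148 = 18.49, giving 19 risers.
Riser R = 2736 / 19 = 144 mm, within the 148 mm limit.
T = 631 − 2·144 = 343 mm, which satisfies the 240 mm minimum.
19 risers give 18 treads; going = 18 × 343 = 6174 mm.
Enclosure = 6174 + 1557 + 1285 = 9016 mm.

9016 mm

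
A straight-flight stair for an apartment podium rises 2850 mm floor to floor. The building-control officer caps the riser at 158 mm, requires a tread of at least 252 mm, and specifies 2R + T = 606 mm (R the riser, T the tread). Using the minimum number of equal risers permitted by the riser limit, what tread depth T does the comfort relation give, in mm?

306 mm

⌈2850/158⌉ = 19 risers.
Riser R = 2850 / 19 = 150 mm, within the 158 mm limit.
From 2R + T = 606: T = 606 − 300 = 306 mm.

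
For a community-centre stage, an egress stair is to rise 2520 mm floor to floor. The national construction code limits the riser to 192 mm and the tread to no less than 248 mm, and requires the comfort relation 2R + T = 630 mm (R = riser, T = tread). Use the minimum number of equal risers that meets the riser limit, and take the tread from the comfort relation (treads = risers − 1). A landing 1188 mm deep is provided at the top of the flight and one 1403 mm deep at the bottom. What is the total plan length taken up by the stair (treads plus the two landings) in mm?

2520 / 192 = 13.125 → round up to 14 risers.
Each riser is 2520/14 = 180 mm (≤ 192 mm).
Tread T = 630 − 2 × 180 = 270 mm (≥ 248 mm).
14 risers give 13 treads; going = 13 × 270 = 3510 mm.
Enclosure = 3510 + 1188 + 1403 = 6101 mm.

6101 mm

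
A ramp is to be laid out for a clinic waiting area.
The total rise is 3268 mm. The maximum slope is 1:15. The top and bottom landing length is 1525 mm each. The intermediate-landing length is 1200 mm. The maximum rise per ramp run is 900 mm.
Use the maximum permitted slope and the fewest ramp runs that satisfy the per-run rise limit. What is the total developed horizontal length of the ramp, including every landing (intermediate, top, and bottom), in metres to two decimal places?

At most 900 each: 3268/900 = 3.63, giving 4 ramp runs. That means 3 intermediate landings.
Ramp run (horizontal) at 1:15: 3268 × 15 = 49020 mm.
Intermediate landings: 3 × 1200 = 3600 mm.
Top and bottom landings: 2 × 1525 = 3050 mm.
Total = 49020 + 3600 + 3050 = 55670 mm.
= 55.67 m.

55.67 m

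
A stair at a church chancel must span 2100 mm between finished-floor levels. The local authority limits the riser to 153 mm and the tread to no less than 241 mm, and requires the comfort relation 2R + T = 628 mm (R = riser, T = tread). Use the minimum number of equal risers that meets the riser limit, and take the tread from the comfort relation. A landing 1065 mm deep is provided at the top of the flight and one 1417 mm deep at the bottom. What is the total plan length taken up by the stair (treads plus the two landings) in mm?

6746 mm

⌈2100/153⌉ = 14 risers.
Each riser is 2100/14 = 150 mm (≤ 153 mm).
T = 628 − 2·150 = 328 mm, which satisfies the 241 mm minimum.
14 risers give 13 treads; going = 13 × 328 = 4264 mm.
Add landings: 4264 + 1065 + 1417 = 6746 mm.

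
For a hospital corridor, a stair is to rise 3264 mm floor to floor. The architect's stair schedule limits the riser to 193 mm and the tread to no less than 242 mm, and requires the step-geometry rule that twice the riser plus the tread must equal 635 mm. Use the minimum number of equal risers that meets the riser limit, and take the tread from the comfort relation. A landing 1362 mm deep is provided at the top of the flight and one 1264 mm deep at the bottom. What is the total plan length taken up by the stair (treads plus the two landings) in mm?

6642 mm

3264 / 193 = 16.91, so 17 risers are needed.
Each riser is 3264/17 = 192 mm (≤ 193 mm).
T = 635 − 2·192 = 251 mm, which satisfies the 242 mm minimum.
17 risers give 16 treads; going = 16 × 251 = 4016 mm.
Add landings: 4016 + 1362 + 1264 = 6642 mm.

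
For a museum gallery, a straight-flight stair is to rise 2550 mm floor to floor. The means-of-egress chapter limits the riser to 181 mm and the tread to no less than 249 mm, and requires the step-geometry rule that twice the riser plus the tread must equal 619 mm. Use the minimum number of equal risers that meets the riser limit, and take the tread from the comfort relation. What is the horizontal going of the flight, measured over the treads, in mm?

At most 181 each: 2550/181 = 14.09, giving 15 risers.
R = 2550 ÷ 15 = 170 mm.
Tread T = 619 − 2 × 170 = 279 mm (≥ 249 mm).
15 risers give 14 treads; going = 14 × 279 = 3906 mm.

3906 mm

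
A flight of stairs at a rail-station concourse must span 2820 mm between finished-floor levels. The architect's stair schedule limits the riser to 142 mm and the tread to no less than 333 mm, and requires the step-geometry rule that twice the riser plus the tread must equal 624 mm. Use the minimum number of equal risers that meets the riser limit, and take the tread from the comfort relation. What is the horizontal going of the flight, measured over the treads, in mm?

6498 mm

At most 142 each: 2820/142 = 19.86, giving 20 risers.
R = 2820 ÷ 20 = 141 mm.
T = 624 − 2·141 = 342 mm, which satisfies the 333 mm minimum.
Treads = 20 − 1 = 19; going = 19 × 342 = 6498 mm.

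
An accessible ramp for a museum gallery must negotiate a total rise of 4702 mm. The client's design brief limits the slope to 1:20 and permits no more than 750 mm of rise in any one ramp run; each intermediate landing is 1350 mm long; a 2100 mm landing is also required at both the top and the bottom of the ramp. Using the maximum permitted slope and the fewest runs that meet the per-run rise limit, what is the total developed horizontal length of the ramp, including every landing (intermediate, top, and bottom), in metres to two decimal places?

4702 / 750 = 6.27, so 7 ramp runs are needed. That means 6 intermediate landings.
Horizontal run for 4702 mm of rise at 1:20 is 4702 × 20 = 94040 mm.
Intermediate landings: 6 × 1350 = 8100 mm.
Top and bottom landings: 2 × 2100 = 4200 mm.
Total = 94040 + 8100 + 4200 = 106340 mm.
= 106.34 m.

106.34 m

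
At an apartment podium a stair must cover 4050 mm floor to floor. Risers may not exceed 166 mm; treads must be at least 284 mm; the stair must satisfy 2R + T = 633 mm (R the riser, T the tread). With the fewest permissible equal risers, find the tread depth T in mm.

309 mm

4050 / 166 = 24.398 → round up to 25 risers.
Riser R = 4050 / 25 = 162 mm, within the 166 mm limit.
Tread T = 633 − 2 × 162 = 309 mm (≥ 284 mm).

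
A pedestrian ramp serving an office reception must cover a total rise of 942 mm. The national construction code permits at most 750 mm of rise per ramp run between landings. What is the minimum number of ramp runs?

At most 750 each: 942/750 = 1.26, giving 2 ramp runs.

2 runs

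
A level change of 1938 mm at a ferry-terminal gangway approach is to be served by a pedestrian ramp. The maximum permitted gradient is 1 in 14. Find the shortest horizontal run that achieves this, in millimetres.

27132 mm

At 1:14 the run is 14 × 1938 = 27132 mm.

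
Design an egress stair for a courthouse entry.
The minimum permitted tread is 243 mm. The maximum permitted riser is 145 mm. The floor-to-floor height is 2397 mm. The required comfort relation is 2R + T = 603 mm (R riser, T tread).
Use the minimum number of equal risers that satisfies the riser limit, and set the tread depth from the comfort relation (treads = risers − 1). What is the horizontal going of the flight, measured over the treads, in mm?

At most 145 each: 2397/145 = 16.53, giving 17 risers.
Each riser is 2397/17 = 141 mm (≤ 145 mm).
Tread T = 603 − 2 × 141 = 321 mm (≥ 243 mm).
17 risers give 16 treads; going = 16 × 321 = 5136 mm.

5136 mm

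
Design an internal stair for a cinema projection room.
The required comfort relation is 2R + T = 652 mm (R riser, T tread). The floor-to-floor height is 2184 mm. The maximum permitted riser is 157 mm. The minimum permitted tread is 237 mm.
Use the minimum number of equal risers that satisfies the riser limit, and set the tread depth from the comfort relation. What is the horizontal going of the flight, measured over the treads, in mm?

4420 mm

2184 / 157 = 13.911 → round up to 14 risers.
Riser R = 2184 / 14 = 156 mm, within the 157 mm limit.
Tread T = 652 − 2 × 156 = 340 mm (≥ 237 mm).
Treads = 14 − 1 = 13; going = 13 × 340 = 4420 mm.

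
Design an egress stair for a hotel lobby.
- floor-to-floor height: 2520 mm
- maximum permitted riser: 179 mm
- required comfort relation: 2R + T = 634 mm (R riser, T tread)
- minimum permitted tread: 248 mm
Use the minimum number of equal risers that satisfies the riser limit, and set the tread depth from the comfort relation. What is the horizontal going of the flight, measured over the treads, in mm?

4172 mm

2520 / 179 = 14.08, so 15 risers are needed.
Each riser is 2520/15 = 168 mm (≤ 179 mm).
Tread T = 634 − 2 × 168 = 298 mm (≥ 248 mm).
Treads = 15 − 1 = 14; going = 14 × 298 = 4172 mm.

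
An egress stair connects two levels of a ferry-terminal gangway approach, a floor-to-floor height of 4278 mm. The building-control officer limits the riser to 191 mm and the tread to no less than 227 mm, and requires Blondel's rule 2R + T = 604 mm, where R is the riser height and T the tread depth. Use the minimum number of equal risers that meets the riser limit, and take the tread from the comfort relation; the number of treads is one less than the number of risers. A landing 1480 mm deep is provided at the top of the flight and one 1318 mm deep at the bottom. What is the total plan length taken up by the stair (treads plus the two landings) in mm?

7902 mm

4278 / 191 = 22.398 → round up to 23 risers.
Each riser is 4278/23 = 186 mm (≤ 191 mm).
T = 604 − 2·186 = 232 mm, which satisfies the 227 mm minimum.
Treads = 23 − 1 = 22; going = 22 × 232 = 5104 mm.
Enclosure = 5104 + 1480 + 1318 = 7902 mm.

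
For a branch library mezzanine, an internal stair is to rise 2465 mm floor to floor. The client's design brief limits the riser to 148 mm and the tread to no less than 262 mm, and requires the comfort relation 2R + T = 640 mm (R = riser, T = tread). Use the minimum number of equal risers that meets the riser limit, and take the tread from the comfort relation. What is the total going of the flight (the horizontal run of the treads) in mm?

2465 / 148 = 16.655 → round up to 17 risers.
Each riser is 2465/17 = 145 mm (≤ 148 mm).
Tread T = 640 − 2 × 145 = 350 mm (≥ 262 mm).
Going = (17 − 1) × 350 = 5600 mm.

5600 mm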